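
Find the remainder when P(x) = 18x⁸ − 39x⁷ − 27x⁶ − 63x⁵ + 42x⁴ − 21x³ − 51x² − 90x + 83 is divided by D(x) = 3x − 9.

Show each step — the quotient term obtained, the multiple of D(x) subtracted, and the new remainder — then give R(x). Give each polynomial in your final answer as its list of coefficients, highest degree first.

Step 1: lead(18x⁸ − 39x⁷ − 27x⁶ − 63x⁵ + 42x⁴ − 21x³ − 51x² − 90x + 83) ÷ lead(D) = 18x⁸ ÷ 3x = 6x⁷. Subtract (6x⁷)·D = 18x⁸ − 54x⁷. Remainder: 15x⁷ − 27x⁶ − 63x⁵ + 42x⁴ − 21x³ − 51x² − 90x + 83.
Step 2: lead(15x⁷ − 27x⁶ − 63x⁵ + 42x⁴ − 21x³ − 51x² − 90x + 83) ÷ lead(D) = 15x⁷ ÷ 3x = 5x⁶. Subtract (5x⁶)·D = 15x⁷ − 45x⁶. Remainder: 18x⁶ − 63x⁵ + 42x⁴ − 21x³ − 51x² − 90x + 83.
Step 3: lead(18x⁶ − 63x⁵ + 42x⁴ − 21x³ − 51x² − 90x + 83) ÷ lead(D) = 18x⁶ ÷ 3x = 6x⁵. Subtract (6x⁵)·D = 18x⁶ − 54x⁵. Remainder: −9x⁵ + 42x⁴ − 21x³ − 51x² − 90x + 83.
Step 4: lead(−9x⁵ + 42x⁴ − 21x³ − 51x² − 90x + 83) ÷ lead(D) = −9x⁵ ÷ 3x = −3x⁴. Subtract (−3x⁴)·D = −9x⁵ + 27x⁴. Remainder: 15x⁴ − 21x³ − 51x² − 90x + 83.
Step 5: lead(15x⁴ − 21x³ − 51x² − 90x + 83) ÷ lead(D) = 15x⁴ ÷ 3x = 5x³. Subtract (5x³)·D = 15x⁴ − 45x³. Remainder: 24x³ − 51x² − 90x + 83.
Step 6: lead(24x³ − 51x² − 90x + 83) ÷ lead(D) = 24x³ ÷ 3x = 8x². Subtract (8x²)·D = 24x³ − 72x². Remainder: 21x² − 90x + 83.
Step 7: lead(21x² − 90x + 83) ÷ lead(D) = 21x² ÷ 3x = 7x. Subtract (7x)·D = 21x² − 63x. Remainder: −27x + 83.
Step 8: lead(−27x + 83) ÷ lead(D) = −27x ÷ 3x = −9. Subtract (−9)·D = −27x + 81. Remainder: 2.

R = [2]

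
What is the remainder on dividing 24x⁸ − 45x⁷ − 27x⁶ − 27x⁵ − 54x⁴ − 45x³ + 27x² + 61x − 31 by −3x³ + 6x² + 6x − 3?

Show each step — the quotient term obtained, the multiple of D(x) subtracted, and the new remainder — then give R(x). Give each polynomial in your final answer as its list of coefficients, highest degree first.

Step 1: lead(24x⁸ − 45x⁷ − 27x⁶ − 27x⁵ − 54x⁴ − 45x³ + 27x² + 61x − 31) ÷ lead(D) = 24x⁸ ÷ −3x³ = −8x⁵. Subtract (−8x⁵)·D = 24x⁸ − 48x⁷ − 48x⁶ + 24x⁵. Remainder: 3x⁷ + 21x⁶ − 51x⁵ − 54x⁴ − 45x³ + 27x² + 61x − 31.
Step 2: lead(3x⁷ + 21x⁶ − 51x⁵ − 54x⁴ − 45x³ + 27x² + 61x − 31) ÷ lead(D) = 3x⁷ ÷ −3x³ = −x⁴. Subtract (−x⁴)·D = 3x⁷ − 6x⁶ − 6x⁵ + 3x⁴. Remainder: 27x⁶ − 45x⁵ − 57x⁴ − 45x³ + 27x² + 61x − 31.
Step 3: lead(27x⁶ − 45x⁵ − 57x⁴ − 45x³ + 27x² + 61x − 31) ÷ lead(D) = 27x⁶ ÷ −3x³ = −9x³. Subtract (−9x³)·D = 27x⁶ − 54x⁵ − 54x⁴ + 27x³. Remainder: 9x⁵ − 3x⁴ − 72x³ + 27x² + 61x − 31.
Step 4: lead(9x⁵ − 3x⁴ − 72x³ + 27x² + 61x − 31) ÷ lead(D) = 9x⁵ ÷ −3x³ = −3x². Subtract (−3x²)·D = 9x⁵ − 18x⁴ − 18x³ + 9x². Remainder: 15x⁴ − 54x³ + 18x² + 61x − 31.
Step 5: lead(15x⁴ − 54x³ + 18x² + 61x − 31) ÷ lead(D) = 15x⁴ ÷ −3x³ = −5x. Subtract (−5x)·D = 15x⁴ − 30x³ − 30x² + 15x. Remainder: −24x³ + 48x² + 46x − 31.
Step 6: lead(−24x³ + 48x² + 46x − 31) ÷ lead(D) = −24x³ ÷ −3x³ = 8. Subtract (8)·D = −24x³ + 48x² + 48x − 24. Remainder: −2x − 7.

R = [-2, -7]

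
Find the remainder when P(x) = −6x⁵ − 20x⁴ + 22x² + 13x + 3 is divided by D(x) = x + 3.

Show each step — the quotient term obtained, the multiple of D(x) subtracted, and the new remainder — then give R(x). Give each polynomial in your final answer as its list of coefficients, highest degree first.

R = [0]

Step 1: lead(−6x⁵ − 20x⁴ + 22x² + 13x + 3) ÷ lead(D) = −6x⁵ ÷ x = −6x⁴. Subtract (−6x⁴)·D = −6x⁵ − 18x⁴. Remainder: −2x⁴ + 22x² + 13x + 3.
Step 2: lead(−2x⁴ + 22x² + 13x + 3) ÷ lead(D) = −2x⁴ ÷ x = −2x³. Subtract (−2x³)·D = −2x⁴ − 6x³. Remainder: 6x³ + 22x² + 13x + 3.
Step 3: lead(6x³ + 22x² + 13x + 3) ÷ lead(D) = 6x³ ÷ x = 6x². Subtract (6x²)·D = 6x³ + 18x². Remainder: 4x² + 13x + 3.
Step 4: lead(4x² + 13x + 3) ÷ lead(D) = 4x² ÷ x = 4x. Subtract (4x)·D = 4x² + 12x. Remainder: x + 3.
Step 5: lead(x + 3) ÷ lead(D) = x ÷ x = 1. Subtract (1)·D = x + 3. Remainder: 0.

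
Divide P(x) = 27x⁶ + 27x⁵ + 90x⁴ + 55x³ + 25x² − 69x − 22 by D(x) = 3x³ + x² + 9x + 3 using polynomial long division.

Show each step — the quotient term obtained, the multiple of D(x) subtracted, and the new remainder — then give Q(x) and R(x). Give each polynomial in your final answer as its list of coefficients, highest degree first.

Q = [9, 6, 1, -9]; R = [7, 9, 5]

Step 1: lead(27x⁶ + 27x⁵ + 90x⁴ + 55x³ + 25x² − 69x − 22) ÷ lead(D) = 27x⁶ ÷ 3x³ = 9x³. Subtract (9x³)·D = 27x⁶ + 9x⁵ + 81x⁴ + 27x³. Remainder: 18x⁵ + 9x⁴ + 28x³ + 25x² − 69x − 22.
Step 2: lead(18x⁵ + 9x⁴ + 28x³ + 25x² − 69x − 22) ÷ lead(D) = 18x⁵ ÷ 3x³ = 6x². Subtract (6x²)·D = 18x⁵ + 6x⁴ + 54x³ + 18x². Remainder: 3x⁴ − 26x³ + 7x² − 69x − 22.
Step 3: lead(3x⁴ − 26x³ + 7x² − 69x − 22) ÷ lead(D) = 3x⁴ ÷ 3x³ = x. Subtract (x)·D = 3x⁴ + x³ + 9x² + 3x. Remainder: −27x³ − 2x² − 72x − 22.
Step 4: lead(−27x³ − 2x² − 72x − 22) ÷ lead(D) = −27x³ ÷ 3x³ = −9. Subtract (−9)·D = −27x³ − 9x² − 81x − 27. Remainder: 7x² + 9x + 5.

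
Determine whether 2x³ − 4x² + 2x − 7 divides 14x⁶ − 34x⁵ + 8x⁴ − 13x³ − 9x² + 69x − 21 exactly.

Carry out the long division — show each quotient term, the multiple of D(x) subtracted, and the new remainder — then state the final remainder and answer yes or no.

R(x) = 0, so D(x) is a factor of P(x). yes

Step 1: lead(14x⁶ − 34x⁵ + 8x⁴ − 13x³ − 9x² + 69x − 21) ÷ lead(D) = 14x⁶ ÷ 2x³ = 7x³. Subtract (7x³)·D = 14x⁶ − 28x⁵ + 14x⁴ − 49x³. Remainder: −6x⁵ − 6x⁴ + 36x³ − 9x² + 69x − 21.
Step 2: lead(−6x⁵ − 6x⁴ + 36x³ − 9x² + 69x − 21) ÷ lead(D) = −6x⁵ ÷ 2x³ = −3x². Subtract (−3x²)·D = −6x⁵ + 12x⁴ − 6x³ + 21x². Remainder: −18x⁴ + 42x³ − 30x² + 69x − 21.
Step 3: lead(−18x⁴ + 42x³ − 30x² + 69x − 21) ÷ lead(D) = −18x⁴ ÷ 2x³ = −9x. Subtract (−9x)·D = −18x⁴ + 36x³ − 18x² + 63x. Remainder: 6x³ − 12x² + 6x − 21.
Step 4: lead(6x³ − 12x² + 6x − 21) ÷ lead(D) = 6x³ ÷ 2x³ = 3. Subtract (3)·D = 6x³ − 12x² + 6x − 21. Remainder: 0.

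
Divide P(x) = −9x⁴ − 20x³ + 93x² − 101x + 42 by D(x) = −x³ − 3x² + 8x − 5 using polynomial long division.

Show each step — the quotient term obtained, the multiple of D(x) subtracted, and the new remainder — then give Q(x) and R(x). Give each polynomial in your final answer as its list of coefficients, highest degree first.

Q = [9, -7]; R = [7]

Step 1: lead(−9x⁴ − 20x³ + 93x² − 101x + 42) ÷ lead(D) = −9x⁴ ÷ −x³ = 9x. Subtract (9x)·D = −9x⁴ − 27x³ + 72x² − 45x. Remainder: 7x³ + 21x² − 56x + 42.
Step 2: lead(7x³ + 21x² − 56x + 42) ÷ lead(D) = 7x³ ÷ −x³ = −7. Subtract (−7)·D = 7x³ + 21x² − 56x + 35. Remainder: 7.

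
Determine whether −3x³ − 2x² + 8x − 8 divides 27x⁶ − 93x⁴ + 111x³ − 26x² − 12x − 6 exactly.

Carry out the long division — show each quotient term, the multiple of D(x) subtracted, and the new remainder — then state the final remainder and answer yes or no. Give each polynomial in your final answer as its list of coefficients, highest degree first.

R = [4, 2], so D(x) is not a factor of P(x). no

Step 1: lead(27x⁶ − 93x⁴ + 111x³ − 26x² − 12x − 6) ÷ lead(D) = 27x⁶ ÷ −3x³ = −9x³. Subtract (−9x³)·D = 27x⁶ + 18x⁵ − 72x⁴ + 72x³. Remainder: −18x⁵ − 21x⁴ + 39x³ − 26x² − 12x − 6.
Step 2: lead(−18x⁵ − 21x⁴ + 39x³ − 26x² − 12x − 6) ÷ lead(D) = −18x⁵ ÷ −3x³ = 6x². Subtract (6x²)·D = −18x⁵ − 12x⁴ + 48x³ − 48x². Remainder: −9x⁴ − 9x³ + 22x² − 12x − 6.
Step 3: lead(−9x⁴ − 9x³ + 22x² − 12x − 6) ÷ lead(D) = −9x⁴ ÷ −3x³ = 3x. Subtract (3x)·D = −9x⁴ − 6x³ + 24x² − 24x. Remainder: −3x³ − 2x² + 12x − 6.
Step 4: lead(−3x³ − 2x² + 12x − 6) ÷ lead(D) = −3x³ ÷ −3x³ = 1. Subtract (1)·D = −3x³ − 2x² + 8x − 8. Remainder: 4x + 2.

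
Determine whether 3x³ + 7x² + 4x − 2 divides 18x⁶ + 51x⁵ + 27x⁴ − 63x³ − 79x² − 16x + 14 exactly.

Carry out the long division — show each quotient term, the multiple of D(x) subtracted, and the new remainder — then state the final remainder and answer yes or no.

Step 1: lead(18x⁶ + 51x⁵ + 27x⁴ − 63x³ − 79x² − 16x + 14) ÷ lead(D) = 18x⁶ ÷ 3x³ = 6x³. Subtract (6x³)·D = 18x⁶ + 42x⁵ + 24x⁴ − 12x³. Remainder: 9x⁵ + 3x⁴ − 51x³ − 79x² − 16x + 14.
Step 2: lead(9x⁵ + 3x⁴ − 51x³ − 79x² − 16x + 14) ÷ lead(D) = 9x⁵ ÷ 3x³ = 3x². Subtract (3x²)·D = 9x⁵ + 21x⁴ + 12x³ − 6x². Remainder: −18x⁴ − 63x³ − 73x² − 16x + 14.
Step 3: lead(−18x⁴ − 63x³ − 73x² − 16x + 14) ÷ lead(D) = −18x⁴ ÷ 3x³ = −6x. Subtract (−6x)·D = −18x⁴ − 42x³ − 24x² + 12x. Remainder: −21x³ − 49x² − 28x + 14.
Step 4: lead(−21x³ − 49x² − 28x + 14) ÷ lead(D) = −21x³ ÷ 3x³ = −7. Subtract (−7)·D = −21x³ − 49x² − 28x + 14. Remainder: 0.

R(x) = 0, so D(x) is a factor of P(x). yes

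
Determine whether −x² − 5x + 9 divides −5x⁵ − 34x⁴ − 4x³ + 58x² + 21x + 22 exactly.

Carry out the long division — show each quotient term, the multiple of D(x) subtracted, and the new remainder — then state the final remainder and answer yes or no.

Step 1: lead(−5x⁵ − 34x⁴ − 4x³ + 58x² + 21x + 22) ÷ lead(D) = −5x⁵ ÷ −x² = 5x³. Subtract (5x³)·D = −5x⁵ − 25x⁴ + 45x³. Remainder: −9x⁴ − 49x³ + 58x² + 21x + 22.
Step 2: lead(−9x⁴ − 49x³ + 58x² + 21x + 22) ÷ lead(D) = −9x⁴ ÷ −x² = 9x². Subtract (9x²)·D = −9x⁴ − 45x³ + 81x². Remainder: −4x³ − 23x² + 21x + 22.
Step 3: lead(−4x³ − 23x² + 21x + 22) ÷ lead(D) = −4x³ ÷ −x² = 4x. Subtract (4x)·D = −4x³ − 20x² + 36x. Remainder: −3x² − 15x + 22.
Step 4: lead(−3x² − 15x + 22) ÷ lead(D) = −3x² ÷ −x² = 3. Subtract (3)·D = −3x² − 15x + 27. Remainder: −5.

R(x) = −5, so D(x) is not a factor of P(x). no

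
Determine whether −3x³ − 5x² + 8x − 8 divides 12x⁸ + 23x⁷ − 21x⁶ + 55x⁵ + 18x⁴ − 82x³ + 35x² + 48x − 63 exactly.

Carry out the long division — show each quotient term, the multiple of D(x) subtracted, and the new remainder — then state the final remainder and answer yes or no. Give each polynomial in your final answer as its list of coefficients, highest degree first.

R = [9], so D(x) is not a factor of P(x). no

Step 1: lead(12x⁸ + 23x⁷ − 21x⁶ + 55x⁵ + 18x⁴ − 82x³ + 35x² + 48x − 63) ÷ lead(D) = 12x⁸ ÷ −3x³ = −4x⁵. Subtract (−4x⁵)·D = 12x⁸ + 20x⁷ − 32x⁶ + 32x⁵. Remainder: 3x⁷ + 11x⁶ + 23x⁵ + 18x⁴ − 82x³ + 35x² + 48x − 63.
Step 2: lead(3x⁷ + 11x⁶ + 23x⁵ + 18x⁴ − 82x³ + 35x² + 48x − 63) ÷ lead(D) = 3x⁷ ÷ −3x³ = −x⁴. Subtract (−x⁴)·D = 3x⁷ + 5x⁶ − 8x⁵ + 8x⁴. Remainder: 6x⁶ + 31x⁵ + 10x⁴ − 82x³ + 35x² + 48x − 63.
Step 3: lead(6x⁶ + 31x⁵ + 10x⁴ − 82x³ + 35x² + 48x − 63) ÷ lead(D) = 6x⁶ ÷ −3x³ = −2x³. Subtract (−2x³)·D = 6x⁶ + 10x⁵ − 16x⁴ + 16x³. Remainder: 21x⁵ + 26x⁴ − 98x³ + 35x² + 48x − 63.
Step 4: lead(21x⁵ + 26x⁴ − 98x³ + 35x² + 48x − 63) ÷ lead(D) = 21x⁵ ÷ −3x³ = −7x². Subtract (−7x²)·D = 21x⁵ + 35x⁴ − 56x³ + 56x². Remainder: −9x⁴ − 42x³ − 21x² + 48x − 63.
Step 5: lead(−9x⁴ − 42x³ − 21x² + 48x − 63) ÷ lead(D) = −9x⁴ ÷ −3x³ = 3x. Subtract (3x)·D = −9x⁴ − 15x³ + 24x² − 24x. Remainder: −27x³ − 45x² + 72x − 63.
Step 6: lead(−27x³ − 45x² + 72x − 63) ÷ lead(D) = −27x³ ÷ −3x³ = 9. Subtract (9)·D = −27x³ − 45x² + 72x − 72. Remainder: 9.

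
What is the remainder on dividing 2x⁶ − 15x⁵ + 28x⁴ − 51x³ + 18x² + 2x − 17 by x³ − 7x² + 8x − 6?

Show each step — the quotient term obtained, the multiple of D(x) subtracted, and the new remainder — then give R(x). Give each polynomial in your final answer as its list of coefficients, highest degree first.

R = [7]

Step 1: lead(2x⁶ − 15x⁵ + 28x⁴ − 51x³ + 18x² + 2x − 17) ÷ lead(D) = 2x⁶ ÷ x³ = 2x³. Subtract (2x³)·D = 2x⁶ − 14x⁵ + 16x⁴ − 12x³. Remainder: −x⁵ + 12x⁴ − 39x³ + 18x² + 2x − 17.
Step 2: lead(−x⁵ + 12x⁴ − 39x³ + 18x² + 2x − 17) ÷ lead(D) = −x⁵ ÷ x³ = −x². Subtract (−x²)·D = −x⁵ + 7x⁴ − 8x³ + 6x². Remainder: 5x⁴ − 31x³ + 12x² + 2x − 17.
Step 3: lead(5x⁴ − 31x³ + 12x² + 2x − 17) ÷ lead(D) = 5x⁴ ÷ x³ = 5x. Subtract (5x)·D = 5x⁴ − 35x³ + 40x² − 30x. Remainder: 4x³ − 28x² + 32x − 17.
Step 4: lead(4x³ − 28x² + 32x − 17) ÷ lead(D) = 4x³ ÷ x³ = 4. Subtract (4)·D = 4x³ − 28x² + 32x − 24. Remainder: 7.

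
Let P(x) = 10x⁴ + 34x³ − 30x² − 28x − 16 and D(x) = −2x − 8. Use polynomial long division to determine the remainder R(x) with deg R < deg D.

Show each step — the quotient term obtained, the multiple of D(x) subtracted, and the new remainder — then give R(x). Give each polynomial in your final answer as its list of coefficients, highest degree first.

Step 1: lead(10x⁴ + 34x³ − 30x² − 28x − 16) ÷ lead(D) = 10x⁴ ÷ −2x = −5x³. Subtract (−5x³)·D = 10x⁴ + 40x³. Remainder: −6x³ − 30x² − 28x − 16.
Step 2: lead(−6x³ − 30x² − 28x − 16) ÷ lead(D) = −6x³ ÷ −2x = 3x². Subtract (3x²)·D = −6x³ − 24x². Remainder: −6x² − 28x − 16.
Step 3: lead(−6x² − 28x − 16) ÷ lead(D) = −6x² ÷ −2x = 3x. Subtract (3x)·D = −6x² − 24x. Remainder: −4x − 16.
Step 4: lead(−4x − 16) ÷ lead(D) = −4x ÷ −2x = 2. Subtract (2)·D = −4x − 16. Remainder: 0.

R = [0]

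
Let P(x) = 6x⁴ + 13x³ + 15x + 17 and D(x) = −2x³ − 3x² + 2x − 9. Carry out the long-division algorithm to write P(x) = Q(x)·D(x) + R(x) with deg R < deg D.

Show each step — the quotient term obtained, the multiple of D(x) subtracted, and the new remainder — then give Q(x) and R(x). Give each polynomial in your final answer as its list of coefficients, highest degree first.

Step 1: lead(6x⁴ + 13x³ + 15x + 17) ÷ lead(D) = 6x⁴ ÷ −2x³ = −3x. Subtract (−3x)·D = 6x⁴ + 9x³ − 6x² + 27x. Remainder: 4x³ + 6x² − 12x + 17.
Step 2: lead(4x³ + 6x² − 12x + 17) ÷ lead(D) = 4x³ ÷ −2x³ = −2. Subtract (−2)·D = 4x³ + 6x² − 4x + 18. Remainder: −8x − 1.

Q = [-3, -2]; R = [-8, -1]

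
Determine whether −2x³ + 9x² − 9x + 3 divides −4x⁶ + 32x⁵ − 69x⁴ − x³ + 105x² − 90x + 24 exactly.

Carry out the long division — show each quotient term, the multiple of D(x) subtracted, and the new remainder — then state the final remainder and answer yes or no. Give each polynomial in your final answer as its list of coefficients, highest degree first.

R = [0], so D(x) is a factor of P(x). yes

Step 1: lead(−4x⁶ + 32x⁵ − 69x⁴ − x³ + 105x² − 90x + 24) ÷ lead(D) = −4x⁶ ÷ −2x³ = 2x³. Subtract (2x³)·D = −4x⁶ + 18x⁵ − 18x⁴ + 6x³. Remainder: 14x⁵ − 51x⁴ − 7x³ + 105x² − 90x + 24.
Step 2: lead(14x⁵ − 51x⁴ − 7x³ + 105x² − 90x + 24) ÷ lead(D) = 14x⁵ ÷ −2x³ = −7x². Subtract (−7x²)·D = 14x⁵ − 63x⁴ + 63x³ − 21x². Remainder: 12x⁴ − 70x³ + 126x² − 90x + 24.
Step 3: lead(12x⁴ − 70x³ + 126x² − 90x + 24) ÷ lead(D) = 12x⁴ ÷ −2x³ = −6x. Subtract (−6x)·D = 12x⁴ − 54x³ + 54x² − 18x. Remainder: −16x³ + 72x² − 72x + 24.
Step 4: lead(−16x³ + 72x² − 72x + 24) ÷ lead(D) = −16x³ ÷ −2x³ = 8. Subtract (8)·D = −16x³ + 72x² − 72x + 24. Remainder: 0.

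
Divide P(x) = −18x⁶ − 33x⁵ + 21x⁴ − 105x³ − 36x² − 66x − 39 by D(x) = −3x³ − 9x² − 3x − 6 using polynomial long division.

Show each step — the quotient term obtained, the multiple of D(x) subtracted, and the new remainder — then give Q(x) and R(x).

Step 1: lead(−18x⁶ − 33x⁵ + 21x⁴ − 105x³ − 36x² − 66x − 39) ÷ lead(D) = −18x⁶ ÷ −3x³ = 6x³. Subtract (6x³)·D = −18x⁶ − 54x⁵ − 18x⁴ − 36x³. Remainder: 21x⁵ + 39x⁴ − 69x³ − 36x² − 66x − 39.
Step 2: lead(21x⁵ + 39x⁴ − 69x³ − 36x² − 66x − 39) ÷ lead(D) = 21x⁵ ÷ −3x³ = −7x². Subtract (−7x²)·D = 21x⁵ + 63x⁴ + 21x³ + 42x². Remainder: −24x⁴ − 90x³ − 78x² − 66x − 39.
Step 3: lead(−24x⁴ − 90x³ − 78x² − 66x − 39) ÷ lead(D) = −24x⁴ ÷ −3x³ = 8x. Subtract (8x)·D = −24x⁴ − 72x³ − 24x² − 48x. Remainder: −18x³ − 54x² − 18x − 39.
Step 4: lead(−18x³ − 54x² − 18x − 39) ÷ lead(D) = −18x³ ÷ −3x³ = 6. Subtract (6)·D = −18x³ − 54x² − 18x − 36. Remainder: −3.

Q(x) = 6x³ − 7x² + 8x + 6; R(x) = −3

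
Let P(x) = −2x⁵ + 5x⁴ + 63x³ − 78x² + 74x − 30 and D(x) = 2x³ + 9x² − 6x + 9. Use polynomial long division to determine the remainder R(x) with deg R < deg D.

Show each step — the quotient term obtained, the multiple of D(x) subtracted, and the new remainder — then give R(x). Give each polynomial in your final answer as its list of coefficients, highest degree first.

Step 1: lead(−2x⁵ + 5x⁴ + 63x³ − 78x² + 74x − 30) ÷ lead(D) = −2x⁵ ÷ 2x³ = −x². Subtract (−x²)·D = −2x⁵ − 9x⁴ + 6x³ − 9x². Remainder: 14x⁴ + 57x³ − 69x² + 74x − 30.
Step 2: lead(14x⁴ + 57x³ − 69x² + 74x − 30) ÷ lead(D) = 14x⁴ ÷ 2x³ = 7x. Subtract (7x)·D = 14x⁴ + 63x³ − 42x² + 63x. Remainder: −6x³ − 27x² + 11x − 30.
Step 3: lead(−6x³ − 27x² + 11x − 30) ÷ lead(D) = −6x³ ÷ 2x³ = −3. Subtract (−3)·D = −6x³ − 27x² + 18x − 27. Remainder: −7x − 3.

R = [-7, -3]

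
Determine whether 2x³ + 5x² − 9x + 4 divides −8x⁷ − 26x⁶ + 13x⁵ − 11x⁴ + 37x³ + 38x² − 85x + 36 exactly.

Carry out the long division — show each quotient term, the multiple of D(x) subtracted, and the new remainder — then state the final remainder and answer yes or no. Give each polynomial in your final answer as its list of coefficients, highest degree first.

Step 1: lead(−8x⁷ − 26x⁶ + 13x⁵ − 11x⁴ + 37x³ + 38x² − 85x + 36) ÷ lead(D) = −8x⁷ ÷ 2x³ = −4x⁴. Subtract (−4x⁴)·D = −8x⁷ − 20x⁶ + 36x⁵ − 16x⁴. Remainder: −6x⁶ − 23x⁵ + 5x⁴ + 37x³ + 38x² − 85x + 36.
Step 2: lead(−6x⁶ − 23x⁵ + 5x⁴ + 37x³ + 38x² − 85x + 36) ÷ lead(D) = −6x⁶ ÷ 2x³ = −3x³. Subtract (−3x³)·D = −6x⁶ − 15x⁵ + 27x⁴ − 12x³. Remainder: −8x⁵ − 22x⁴ + 49x³ + 38x² − 85x + 36.
Step 3: lead(−8x⁵ − 22x⁴ + 49x³ + 38x² − 85x + 36) ÷ lead(D) = −8x⁵ ÷ 2x³ = −4x². Subtract (−4x²)·D = −8x⁵ − 20x⁴ + 36x³ − 16x². Remainder: −2x⁴ + 13x³ + 54x² − 85x + 36.
Step 4: lead(−2x⁴ + 13x³ + 54x² − 85x + 36) ÷ lead(D) = −2x⁴ ÷ 2x³ = −x. Subtract (−x)·D = −2x⁴ − 5x³ + 9x² − 4x. Remainder: 18x³ + 45x² − 81x + 36.
Step 5: lead(18x³ + 45x² − 81x + 36) ÷ lead(D) = 18x³ ÷ 2x³ = 9. Subtract (9)·D = 18x³ + 45x² − 81x + 36. Remainder: 0.

R = [0], so D(x) is a factor of P(x). yes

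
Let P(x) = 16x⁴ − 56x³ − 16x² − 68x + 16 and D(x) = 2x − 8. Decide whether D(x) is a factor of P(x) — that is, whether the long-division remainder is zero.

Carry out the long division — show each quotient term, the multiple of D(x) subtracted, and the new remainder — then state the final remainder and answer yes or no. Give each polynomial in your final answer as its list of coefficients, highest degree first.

Step 1: lead(16x⁴ − 56x³ − 16x² − 68x + 16) ÷ lead(D) = 16x⁴ ÷ 2x = 8x³. Subtract (8x³)·D = 16x⁴ − 64x³. Remainder: 8x³ − 16x² − 68x + 16.
Step 2: lead(8x³ − 16x² − 68x + 16) ÷ lead(D) = 8x³ ÷ 2x = 4x². Subtract (4x²)·D = 8x³ − 32x². Remainder: 16x² − 68x + 16.
Step 3: lead(16x² − 68x + 16) ÷ lead(D) = 16x² ÷ 2x = 8x. Subtract (8x)·D = 16x² − 64x. Remainder: −4x + 16.
Step 4: lead(−4x + 16) ÷ lead(D) = −4x ÷ 2x = −2. Subtract (−2)·D = −4x + 16. Remainder: 0.

R = [0], so D(x) is a factor of P(x). yes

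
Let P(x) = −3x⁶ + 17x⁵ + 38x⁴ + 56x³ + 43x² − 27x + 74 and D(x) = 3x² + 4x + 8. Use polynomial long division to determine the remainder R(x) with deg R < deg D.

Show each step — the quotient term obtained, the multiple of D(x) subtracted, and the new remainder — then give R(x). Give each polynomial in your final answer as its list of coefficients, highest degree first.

R = [1, 2]

Step 1: lead(−3x⁶ + 17x⁵ + 38x⁴ + 56x³ + 43x² − 27x + 74) ÷ lead(D) = −3x⁶ ÷ 3x² = −x⁴. Subtract (−x⁴)·D = −3x⁶ − 4x⁵ − 8x⁴. Remainder: 21x⁵ + 46x⁴ + 56x³ + 43x² − 27x + 74.
Step 2: lead(21x⁵ + 46x⁴ + 56x³ + 43x² − 27x + 74) ÷ lead(D) = 21x⁵ ÷ 3x² = 7x³. Subtract (7x³)·D = 21x⁵ + 28x⁴ + 56x³. Remainder: 18x⁴ + 43x² − 27x + 74.
Step 3: lead(18x⁴ + 43x² − 27x + 74) ÷ lead(D) = 18x⁴ ÷ 3x² = 6x². Subtract (6x²)·D = 18x⁴ + 24x³ + 48x². Remainder: −24x³ − 5x² − 27x + 74.
Step 4: lead(−24x³ − 5x² − 27x + 74) ÷ lead(D) = −24x³ ÷ 3x² = −8x. Subtract (−8x)·D = −24x³ − 32x² − 64x. Remainder: 27x² + 37x + 74.
Step 5: lead(27x² + 37x + 74) ÷ lead(D) = 27x² ÷ 3x² = 9. Subtract (9)·D = 27x² + 36x + 72. Remainder: x + 2.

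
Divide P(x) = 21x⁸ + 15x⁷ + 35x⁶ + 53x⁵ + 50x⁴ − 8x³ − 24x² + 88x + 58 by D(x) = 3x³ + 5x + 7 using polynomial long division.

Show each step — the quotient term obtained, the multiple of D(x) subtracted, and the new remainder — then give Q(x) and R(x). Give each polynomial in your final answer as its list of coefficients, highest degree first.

Step 1: lead(21x⁸ + 15x⁷ + 35x⁶ + 53x⁵ + 50x⁴ − 8x³ − 24x² + 88x + 58) ÷ lead(D) = 21x⁸ ÷ 3x³ = 7x⁵. Subtract (7x⁵)·D = 21x⁸ + 35x⁶ + 49x⁵. Remainder: 15x⁷ + 4x⁵ + 50x⁴ − 8x³ − 24x² + 88x + 58.
Step 2: lead(15x⁷ + 4x⁵ + 50x⁴ − 8x³ − 24x² + 88x + 58) ÷ lead(D) = 15x⁷ ÷ 3x³ = 5x⁴. Subtract (5x⁴)·D = 15x⁷ + 25x⁵ + 35x⁴. Remainder: −21x⁵ + 15x⁴ − 8x³ − 24x² + 88x + 58.
Step 3: lead(−21x⁵ + 15x⁴ − 8x³ − 24x² + 88x + 58) ÷ lead(D) = −21x⁵ ÷ 3x³ = −7x². Subtract (−7x²)·D = −21x⁵ − 35x³ − 49x². Remainder: 15x⁴ + 27x³ + 25x² + 88x + 58.
Step 4: lead(15x⁴ + 27x³ + 25x² + 88x + 58) ÷ lead(D) = 15x⁴ ÷ 3x³ = 5x. Subtract (5x)·D = 15x⁴ + 25x² + 35x. Remainder: 27x³ + 53x + 58.
Step 5: lead(27x³ + 53x + 58) ÷ lead(D) = 27x³ ÷ 3x³ = 9. Subtract (9)·D = 27x³ + 45x + 63. Remainder: 8x − 5.

Q = [7, 5, 0, -7, 5, 9]; R = [8, -5]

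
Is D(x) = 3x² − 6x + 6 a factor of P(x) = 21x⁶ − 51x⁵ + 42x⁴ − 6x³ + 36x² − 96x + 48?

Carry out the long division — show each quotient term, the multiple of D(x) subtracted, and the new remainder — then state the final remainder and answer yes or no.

R(x) = 0, so D(x) is a factor of P(x). yes

Step 1: lead(21x⁶ − 51x⁵ + 42x⁴ − 6x³ + 36x² − 96x + 48) ÷ lead(D) = 21x⁶ ÷ 3x² = 7x⁴. Subtract (7x⁴)·D = 21x⁶ − 42x⁵ + 42x⁴. Remainder: −9x⁵ − 6x³ + 36x² − 96x + 48.
Step 2: lead(−9x⁵ − 6x³ + 36x² − 96x + 48) ÷ lead(D) = −9x⁵ ÷ 3x² = −3x³. Subtract (−3x³)·D = −9x⁵ + 18x⁴ − 18x³. Remainder: −18x⁴ + 12x³ + 36x² − 96x + 48.
Step 3: lead(−18x⁴ + 12x³ + 36x² − 96x + 48) ÷ lead(D) = −18x⁴ ÷ 3x² = −6x². Subtract (−6x²)·D = −18x⁴ + 36x³ − 36x². Remainder: −24x³ + 72x² − 96x + 48.
Step 4: lead(−24x³ + 72x² − 96x + 48) ÷ lead(D) = −24x³ ÷ 3x² = −8x. Subtract (−8x)·D = −24x³ + 48x² − 48x. Remainder: 24x² − 48x + 48.
Step 5: lead(24x² − 48x + 48) ÷ lead(D) = 24x² ÷ 3x² = 8. Subtract (8)·D = 24x² − 48x + 48. Remainder: 0.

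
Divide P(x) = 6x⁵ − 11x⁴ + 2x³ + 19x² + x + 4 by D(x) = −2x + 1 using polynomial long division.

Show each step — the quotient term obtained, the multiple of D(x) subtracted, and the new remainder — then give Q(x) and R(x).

Step 1: lead(6x⁵ − 11x⁴ + 2x³ + 19x² + x + 4) ÷ lead(D) = 6x⁵ ÷ −2x = −3x⁴. Subtract (−3x⁴)·D = 6x⁵ − 3x⁴. Remainder: −8x⁴ + 2x³ + 19x² + x + 4.
Step 2: lead(−8x⁴ + 2x³ + 19x² + x + 4) ÷ lead(D) = −8x⁴ ÷ −2x = 4x³. Subtract (4x³)·D = −8x⁴ + 4x³. Remainder: −2x³ + 19x² + x + 4.
Step 3: lead(−2x³ + 19x² + x + 4) ÷ lead(D) = −2x³ ÷ −2x = x². Subtract (x²)·D = −2x³ + x². Remainder: 18x² + x + 4.
Step 4: lead(18x² + x + 4) ÷ lead(D) = 18x² ÷ −2x = −9x. Subtract (−9x)·D = 18x² − 9x. Remainder: 10x + 4.
Step 5: lead(10x + 4) ÷ lead(D) = 10x ÷ −2x = −5. Subtract (−5)·D = 10x − 5. Remainder: 9.

Q(x) = −3x⁴ + 4x³ + x² − 9x − 5; R(x) = 9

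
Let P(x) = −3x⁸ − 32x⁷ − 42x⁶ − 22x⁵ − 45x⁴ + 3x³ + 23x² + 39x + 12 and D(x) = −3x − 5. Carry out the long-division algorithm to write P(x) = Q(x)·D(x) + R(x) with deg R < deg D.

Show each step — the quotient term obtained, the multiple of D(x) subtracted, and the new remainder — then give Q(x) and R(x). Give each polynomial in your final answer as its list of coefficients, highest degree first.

Q = [1, 9, -1, 9, 0, -1, -6, -3]; R = [-3]

Step 1: lead(−3x⁸ − 32x⁷ − 42x⁶ − 22x⁵ − 45x⁴ + 3x³ + 23x² + 39x + 12) ÷ lead(D) = −3x⁸ ÷ −3x = x⁷. Subtract (x⁷)·D = −3x⁸ − 5x⁷. Remainder: −27x⁷ − 42x⁶ − 22x⁵ − 45x⁴ + 3x³ + 23x² + 39x + 12.
Step 2: lead(−27x⁷ − 42x⁶ − 22x⁵ − 45x⁴ + 3x³ + 23x² + 39x + 12) ÷ lead(D) = −27x⁷ ÷ −3x = 9x⁶. Subtract (9x⁶)·D = −27x⁷ − 45x⁶. Remainder: 3x⁶ − 22x⁵ − 45x⁴ + 3x³ + 23x² + 39x + 12.
Step 3: lead(3x⁶ − 22x⁵ − 45x⁴ + 3x³ + 23x² + 39x + 12) ÷ lead(D) = 3x⁶ ÷ −3x = −x⁵. Subtract (−x⁵)·D = 3x⁶ + 5x⁵. Remainder: −27x⁵ − 45x⁴ + 3x³ + 23x² + 39x + 12.
Step 4: lead(−27x⁵ − 45x⁴ + 3x³ + 23x² + 39x + 12) ÷ lead(D) = −27x⁵ ÷ −3x = 9x⁴. Subtract (9x⁴)·D = −27x⁵ − 45x⁴. Remainder: 3x³ + 23x² + 39x + 12.
Step 5: lead(3x³ + 23x² + 39x + 12) ÷ lead(D) = 3x³ ÷ −3x = −x². Subtract (−x²)·D = 3x³ + 5x². Remainder: 18x² + 39x + 12.
Step 6: lead(18x² + 39x + 12) ÷ lead(D) = 18x² ÷ −3x = −6x. Subtract (−6x)·D = 18x² + 30x. Remainder: 9x + 12.
Step 7: lead(9x + 12) ÷ lead(D) = 9x ÷ −3x = −3. Subtract (−3)·D = 9x + 15. Remainder: −3.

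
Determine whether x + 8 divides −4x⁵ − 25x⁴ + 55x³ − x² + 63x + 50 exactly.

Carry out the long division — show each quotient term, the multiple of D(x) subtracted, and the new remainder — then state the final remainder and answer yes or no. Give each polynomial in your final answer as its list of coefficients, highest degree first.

Step 1: lead(−4x⁵ − 25x⁴ + 55x³ − x² + 63x + 50) ÷ lead(D) = −4x⁵ ÷ x = −4x⁴. Subtract (−4x⁴)·D = −4x⁵ − 32x⁴. Remainder: 7x⁴ + 55x³ − x² + 63x + 50.
Step 2: lead(7x⁴ + 55x³ − x² + 63x + 50) ÷ lead(D) = 7x⁴ ÷ x = 7x³. Subtract (7x³)·D = 7x⁴ + 56x³. Remainder: −x³ − x² + 63x + 50.
Step 3: lead(−x³ − x² + 63x + 50) ÷ lead(D) = −x³ ÷ x = −x². Subtract (−x²)·D = −x³ − 8x². Remainder: 7x² + 63x + 50.
Step 4: lead(7x² + 63x + 50) ÷ lead(D) = 7x² ÷ x = 7x. Subtract (7x)·D = 7x² + 56x. Remainder: 7x + 50.
Step 5: lead(7x + 50) ÷ lead(D) = 7x ÷ x = 7. Subtract (7)·D = 7x + 56. Remainder: −6.

R = [-6], so D(x) is not a factor of P(x). no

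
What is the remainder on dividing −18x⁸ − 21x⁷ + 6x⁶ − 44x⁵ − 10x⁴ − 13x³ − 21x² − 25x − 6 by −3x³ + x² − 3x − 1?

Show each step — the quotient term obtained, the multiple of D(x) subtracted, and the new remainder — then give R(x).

R(x) = −7x² − x

Step 1: lead(−18x⁸ − 21x⁷ + 6x⁶ − 44x⁵ − 10x⁴ − 13x³ − 21x² − 25x − 6) ÷ lead(D) = −18x⁸ ÷ −3x³ = 6x⁵. Subtract (6x⁵)·D = −18x⁸ + 6x⁷ − 18x⁶ − 6x⁵. Remainder: −27x⁷ + 24x⁶ − 38x⁵ − 10x⁴ − 13x³ − 21x² − 25x − 6.
Step 2: lead(−27x⁷ + 24x⁶ − 38x⁵ − 10x⁴ − 13x³ − 21x² − 25x − 6) ÷ lead(D) = −27x⁷ ÷ −3x³ = 9x⁴. Subtract (9x⁴)·D = −27x⁷ + 9x⁶ − 27x⁵ − 9x⁴. Remainder: 15x⁶ − 11x⁵ − x⁴ − 13x³ − 21x² − 25x − 6.
Step 3: lead(15x⁶ − 11x⁵ − x⁴ − 13x³ − 21x² − 25x − 6) ÷ lead(D) = 15x⁶ ÷ −3x³ = −5x³. Subtract (−5x³)·D = 15x⁶ − 5x⁵ + 15x⁴ + 5x³. Remainder: −6x⁵ − 16x⁴ − 18x³ − 21x² − 25x − 6.
Step 4: lead(−6x⁵ − 16x⁴ − 18x³ − 21x² − 25x − 6) ÷ lead(D) = −6x⁵ ÷ −3x³ = 2x². Subtract (2x²)·D = −6x⁵ + 2x⁴ − 6x³ − 2x². Remainder: −18x⁴ − 12x³ − 19x² − 25x − 6.
Step 5: lead(−18x⁴ − 12x³ − 19x² − 25x − 6) ÷ lead(D) = −18x⁴ ÷ −3x³ = 6x. Subtract (6x)·D = −18x⁴ + 6x³ − 18x² − 6x. Remainder: −18x³ − x² − 19x − 6.
Step 6: lead(−18x³ − x² − 19x − 6) ÷ lead(D) = −18x³ ÷ −3x³ = 6. Subtract (6)·D = −18x³ + 6x² − 18x − 6. Remainder: −7x² − x.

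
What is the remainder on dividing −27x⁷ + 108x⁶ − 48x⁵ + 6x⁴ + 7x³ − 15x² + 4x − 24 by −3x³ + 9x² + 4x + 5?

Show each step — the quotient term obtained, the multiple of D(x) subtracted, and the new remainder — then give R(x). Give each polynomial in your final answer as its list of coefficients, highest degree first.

Step 1: lead(−27x⁷ + 108x⁶ − 48x⁵ + 6x⁴ + 7x³ − 15x² + 4x − 24) ÷ lead(D) = −27x⁷ ÷ −3x³ = 9x⁴. Subtract (9x⁴)·D = −27x⁷ + 81x⁶ + 36x⁵ + 45x⁴. Remainder: 27x⁶ − 84x⁵ − 39x⁴ + 7x³ − 15x² + 4x − 24.
Step 2: lead(27x⁶ − 84x⁵ − 39x⁴ + 7x³ − 15x² + 4x − 24) ÷ lead(D) = 27x⁶ ÷ −3x³ = −9x³. Subtract (−9x³)·D = 27x⁶ − 81x⁵ − 36x⁴ − 45x³. Remainder: −3x⁵ − 3x⁴ + 52x³ − 15x² + 4x − 24.
Step 3: lead(−3x⁵ − 3x⁴ + 52x³ − 15x² + 4x − 24) ÷ lead(D) = −3x⁵ ÷ −3x³ = x². Subtract (x²)·D = −3x⁵ + 9x⁴ + 4x³ + 5x². Remainder: −12x⁴ + 48x³ − 20x² + 4x − 24.
Step 4: lead(−12x⁴ + 48x³ − 20x² + 4x − 24) ÷ lead(D) = −12x⁴ ÷ −3x³ = 4x. Subtract (4x)·D = −12x⁴ + 36x³ + 16x² + 20x. Remainder: 12x³ − 36x² − 16x − 24.
Step 5: lead(12x³ − 36x² − 16x − 24) ÷ lead(D) = 12x³ ÷ −3x³ = −4. Subtract (−4)·D = 12x³ − 36x² − 16x − 20. Remainder: −4.

R = [-4]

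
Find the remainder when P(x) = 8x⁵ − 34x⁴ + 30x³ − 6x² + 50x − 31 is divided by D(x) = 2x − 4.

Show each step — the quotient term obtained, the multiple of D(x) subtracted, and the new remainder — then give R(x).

R(x) = −3

Step 1: lead(8x⁵ − 34x⁴ + 30x³ − 6x² + 50x − 31) ÷ lead(D) = 8x⁵ ÷ 2x = 4x⁴. Subtract (4x⁴)·D = 8x⁵ − 16x⁴. Remainder: −18x⁴ + 30x³ − 6x² + 50x − 31.
Step 2: lead(−18x⁴ + 30x³ − 6x² + 50x − 31) ÷ lead(D) = −18x⁴ ÷ 2x = −9x³. Subtract (−9x³)·D = −18x⁴ + 36x³. Remainder: −6x³ − 6x² + 50x − 31.
Step 3: lead(−6x³ − 6x² + 50x − 31) ÷ lead(D) = −6x³ ÷ 2x = −3x². Subtract (−3x²)·D = −6x³ + 12x². Remainder: −18x² + 50x − 31.
Step 4: lead(−18x² + 50x − 31) ÷ lead(D) = −18x² ÷ 2x = −9x. Subtract (−9x)·D = −18x² + 36x. Remainder: 14x − 31.
Step 5: lead(14x − 31) ÷ lead(D) = 14x ÷ 2x = 7. Subtract (7)·D = 14x − 28. Remainder: −3.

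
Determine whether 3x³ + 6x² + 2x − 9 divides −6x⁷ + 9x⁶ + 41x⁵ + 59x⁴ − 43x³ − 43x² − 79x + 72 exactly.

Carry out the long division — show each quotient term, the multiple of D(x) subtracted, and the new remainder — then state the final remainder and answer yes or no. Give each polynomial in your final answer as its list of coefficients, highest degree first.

R = [0], so D(x) is a factor of P(x). yes

Step 1: lead(−6x⁷ + 9x⁶ + 41x⁵ + 59x⁴ − 43x³ − 43x² − 79x + 72) ÷ lead(D) = −6x⁷ ÷ 3x³ = −2x⁴. Subtract (−2x⁴)·D = −6x⁷ − 12x⁶ − 4x⁵ + 18x⁴. Remainder: 21x⁶ + 45x⁵ + 41x⁴ − 43x³ − 43x² − 79x + 72.
Step 2: lead(21x⁶ + 45x⁵ + 41x⁴ − 43x³ − 43x² − 79x + 72) ÷ lead(D) = 21x⁶ ÷ 3x³ = 7x³. Subtract (7x³)·D = 21x⁶ + 42x⁵ + 14x⁴ − 63x³. Remainder: 3x⁵ + 27x⁴ + 20x³ − 43x² − 79x + 72.
Step 3: lead(3x⁵ + 27x⁴ + 20x³ − 43x² − 79x + 72) ÷ lead(D) = 3x⁵ ÷ 3x³ = x². Subtract (x²)·D = 3x⁵ + 6x⁴ + 2x³ − 9x². Remainder: 21x⁴ + 18x³ − 34x² − 79x + 72.
Step 4: lead(21x⁴ + 18x³ − 34x² − 79x + 72) ÷ lead(D) = 21x⁴ ÷ 3x³ = 7x. Subtract (7x)·D = 21x⁴ + 42x³ + 14x² − 63x. Remainder: −24x³ − 48x² − 16x + 72.
Step 5: lead(−24x³ − 48x² − 16x + 72) ÷ lead(D) = −24x³ ÷ 3x³ = −8. Subtract (−8)·D = −24x³ − 48x² − 16x + 72. Remainder: 0.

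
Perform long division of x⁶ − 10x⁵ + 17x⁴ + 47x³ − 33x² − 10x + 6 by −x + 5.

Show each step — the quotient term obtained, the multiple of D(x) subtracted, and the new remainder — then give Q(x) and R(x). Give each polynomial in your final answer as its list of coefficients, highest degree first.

Step 1: lead(x⁶ − 10x⁵ + 17x⁴ + 47x³ − 33x² − 10x + 6) ÷ lead(D) = x⁶ ÷ −x = −x⁵. Subtract (−x⁵)·D = x⁶ − 5x⁵. Remainder: −5x⁵ + 17x⁴ + 47x³ − 33x² − 10x + 6.
Step 2: lead(−5x⁵ + 17x⁴ + 47x³ − 33x² − 10x + 6) ÷ lead(D) = −5x⁵ ÷ −x = 5x⁴. Subtract (5x⁴)·D = −5x⁵ + 25x⁴. Remainder: −8x⁴ + 47x³ − 33x² − 10x + 6.
Step 3: lead(−8x⁴ + 47x³ − 33x² − 10x + 6) ÷ lead(D) = −8x⁴ ÷ −x = 8x³. Subtract (8x³)·D = −8x⁴ + 40x³. Remainder: 7x³ − 33x² − 10x + 6.
Step 4: lead(7x³ − 33x² − 10x + 6) ÷ lead(D) = 7x³ ÷ −x = −7x². Subtract (−7x²)·D = 7x³ − 35x². Remainder: 2x² − 10x + 6.
Step 5: lead(2x² − 10x + 6) ÷ lead(D) = 2x² ÷ −x = −2x. Subtract (−2x)·D = 2x² − 10x. Remainder: 6.

Q = [-1, 5, 8, -7, -2, 0]; R = [6]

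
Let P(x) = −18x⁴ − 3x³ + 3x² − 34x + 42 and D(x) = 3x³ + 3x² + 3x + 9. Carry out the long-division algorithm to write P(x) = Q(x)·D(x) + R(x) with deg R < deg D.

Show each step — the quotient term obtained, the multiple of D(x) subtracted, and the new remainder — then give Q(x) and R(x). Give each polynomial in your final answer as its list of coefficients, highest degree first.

Q = [-6, 5]; R = [6, 5, -3]

Step 1: lead(−18x⁴ − 3x³ + 3x² − 34x + 42) ÷ lead(D) = −18x⁴ ÷ 3x³ = −6x. Subtract (−6x)·D = −18x⁴ − 18x³ − 18x² − 54x. Remainder: 15x³ + 21x² + 20x + 42.
Step 2: lead(15x³ + 21x² + 20x + 42) ÷ lead(D) = 15x³ ÷ 3x³ = 5. Subtract (5)·D = 15x³ + 15x² + 15x + 45. Remainder: 6x² + 5x − 3.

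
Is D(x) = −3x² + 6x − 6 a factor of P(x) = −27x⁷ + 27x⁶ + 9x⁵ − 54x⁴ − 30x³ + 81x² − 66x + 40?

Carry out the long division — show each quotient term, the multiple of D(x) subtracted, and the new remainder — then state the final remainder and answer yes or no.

R(x) = −2, so D(x) is not a factor of P(x). no

Step 1: lead(−27x⁷ + 27x⁶ + 9x⁵ − 54x⁴ − 30x³ + 81x² − 66x + 40) ÷ lead(D) = −27x⁷ ÷ −3x² = 9x⁵. Subtract (9x⁵)·D = −27x⁷ + 54x⁶ − 54x⁵. Remainder: −27x⁶ + 63x⁵ − 54x⁴ − 30x³ + 81x² − 66x + 40.
Step 2: lead(−27x⁶ + 63x⁵ − 54x⁴ − 30x³ + 81x² − 66x + 40) ÷ lead(D) = −27x⁶ ÷ −3x² = 9x⁴. Subtract (9x⁴)·D = −27x⁶ + 54x⁵ − 54x⁴. Remainder: 9x⁵ − 30x³ + 81x² − 66x + 40.
Step 3: lead(9x⁵ − 30x³ + 81x² − 66x + 40) ÷ lead(D) = 9x⁵ ÷ −3x² = −3x³. Subtract (−3x³)·D = 9x⁵ − 18x⁴ + 18x³. Remainder: 18x⁴ − 48x³ + 81x² − 66x + 40.
Step 4: lead(18x⁴ − 48x³ + 81x² − 66x + 40) ÷ lead(D) = 18x⁴ ÷ −3x² = −6x². Subtract (−6x²)·D = 18x⁴ − 36x³ + 36x². Remainder: −12x³ + 45x² − 66x + 40.
Step 5: lead(−12x³ + 45x² − 66x + 40) ÷ lead(D) = −12x³ ÷ −3x² = 4x. Subtract (4x)·D = −12x³ + 24x² − 24x. Remainder: 21x² − 42x + 40.
Step 6: lead(21x² − 42x + 40) ÷ lead(D) = 21x² ÷ −3x² = −7. Subtract (−7)·D = 21x² − 42x + 42. Remainder: −2.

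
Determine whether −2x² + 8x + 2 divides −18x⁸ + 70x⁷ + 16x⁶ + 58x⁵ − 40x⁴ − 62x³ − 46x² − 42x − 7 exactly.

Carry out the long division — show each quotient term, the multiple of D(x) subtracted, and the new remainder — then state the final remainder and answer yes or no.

R(x) = 1, so D(x) is not a factor of P(x). no

Step 1: lead(−18x⁸ + 70x⁷ + 16x⁶ + 58x⁵ − 40x⁴ − 62x³ − 46x² − 42x − 7) ÷ lead(D) = −18x⁸ ÷ −2x² = 9x⁶. Subtract (9x⁶)·D = −18x⁸ + 72x⁷ + 18x⁶. Remainder: −2x⁷ − 2x⁶ + 58x⁵ − 40x⁴ − 62x³ − 46x² − 42x − 7.
Step 2: lead(−2x⁷ − 2x⁶ + 58x⁵ − 40x⁴ − 62x³ − 46x² − 42x − 7) ÷ lead(D) = −2x⁷ ÷ −2x² = x⁵. Subtract (x⁵)·D = −2x⁷ + 8x⁶ + 2x⁵. Remainder: −10x⁶ + 56x⁵ − 40x⁴ − 62x³ − 46x² − 42x − 7.
Step 3: lead(−10x⁶ + 56x⁵ − 40x⁴ − 62x³ − 46x² − 42x − 7) ÷ lead(D) = −10x⁶ ÷ −2x² = 5x⁴. Subtract (5x⁴)·D = −10x⁶ + 40x⁵ + 10x⁴. Remainder: 16x⁵ − 50x⁴ − 62x³ − 46x² − 42x − 7.
Step 4: lead(16x⁵ − 50x⁴ − 62x³ − 46x² − 42x − 7) ÷ lead(D) = 16x⁵ ÷ −2x² = −8x³. Subtract (−8x³)·D = 16x⁵ − 64x⁴ − 16x³. Remainder: 14x⁴ − 46x³ − 46x² − 42x − 7.
Step 5: lead(14x⁴ − 46x³ − 46x² − 42x − 7) ÷ lead(D) = 14x⁴ ÷ −2x² = −7x². Subtract (−7x²)·D = 14x⁴ − 56x³ − 14x². Remainder: 10x³ − 32x² − 42x − 7.
Step 6: lead(10x³ − 32x² − 42x − 7) ÷ lead(D) = 10x³ ÷ −2x² = −5x. Subtract (−5x)·D = 10x³ − 40x² − 10x. Remainder: 8x² − 32x − 7.
Step 7: lead(8x² − 32x − 7) ÷ lead(D) = 8x² ÷ −2x² = −4. Subtract (−4)·D = 8x² − 32x − 8. Remainder: 1.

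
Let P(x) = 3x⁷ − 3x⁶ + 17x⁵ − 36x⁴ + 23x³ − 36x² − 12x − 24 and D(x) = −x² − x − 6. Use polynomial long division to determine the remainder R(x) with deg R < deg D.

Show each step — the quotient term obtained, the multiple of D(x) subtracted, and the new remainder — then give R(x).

R(x) = 4x

Step 1: lead(3x⁷ − 3x⁶ + 17x⁵ − 36x⁴ + 23x³ − 36x² − 12x − 24) ÷ lead(D) = 3x⁷ ÷ −x² = −3x⁵. Subtract (−3x⁵)·D = 3x⁷ + 3x⁶ + 18x⁵. Remainder: −6x⁶ − x⁵ − 36x⁴ + 23x³ − 36x² − 12x − 24.
Step 2: lead(−6x⁶ − x⁵ − 36x⁴ + 23x³ − 36x² − 12x − 24) ÷ lead(D) = −6x⁶ ÷ −x² = 6x⁴. Subtract (6x⁴)·D = −6x⁶ − 6x⁵ − 36x⁴. Remainder: 5x⁵ + 23x³ − 36x² − 12x − 24.
Step 3: lead(5x⁵ + 23x³ − 36x² − 12x − 24) ÷ lead(D) = 5x⁵ ÷ −x² = −5x³. Subtract (−5x³)·D = 5x⁵ + 5x⁴ + 30x³. Remainder: −5x⁴ − 7x³ − 36x² − 12x − 24.
Step 4: lead(−5x⁴ − 7x³ − 36x² − 12x − 24) ÷ lead(D) = −5x⁴ ÷ −x² = 5x². Subtract (5x²)·D = −5x⁴ − 5x³ − 30x². Remainder: −2x³ − 6x² − 12x − 24.
Step 5: lead(−2x³ − 6x² − 12x − 24) ÷ lead(D) = −2x³ ÷ −x² = 2x. Subtract (2x)·D = −2x³ − 2x² − 12x. Remainder: −4x² − 24.
Step 6: lead(−4x² − 24) ÷ lead(D) = −4x² ÷ −x² = 4. Subtract (4)·D = −4x² − 4x − 24. Remainder: 4x.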